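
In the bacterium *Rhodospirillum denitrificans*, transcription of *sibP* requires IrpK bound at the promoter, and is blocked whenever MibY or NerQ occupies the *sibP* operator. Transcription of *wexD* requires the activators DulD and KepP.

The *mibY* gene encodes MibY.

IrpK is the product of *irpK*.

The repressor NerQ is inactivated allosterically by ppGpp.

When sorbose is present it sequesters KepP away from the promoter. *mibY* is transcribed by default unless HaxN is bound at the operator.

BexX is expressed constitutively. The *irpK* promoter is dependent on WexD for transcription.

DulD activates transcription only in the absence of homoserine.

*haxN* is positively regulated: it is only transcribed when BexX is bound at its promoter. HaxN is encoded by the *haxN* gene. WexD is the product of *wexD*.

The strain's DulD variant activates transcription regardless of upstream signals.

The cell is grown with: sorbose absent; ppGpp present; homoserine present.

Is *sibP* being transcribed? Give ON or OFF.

ON

BexX is produced constitutively and is active.
No repressor is bound and BexX is active, so *haxN* is transcribed.
So HaxN is produced and active.
With repressor HaxN bound, *mibY* is not transcribed.
So MibY is not produced.
ppGpp is present, so NerQ is inactive.
DulD is constitutively active in this strain.
Sorbose is absent, so KepP is active.
No repressor is bound and DulD and KepP are active, so *wexD* is transcribed.
So WexD is produced and active.
No repressor is bound and WexD is active, so *irpK* is transcribed.
So IrpK is produced and active.
No repressor is bound and IrpK is active, so *sibP* is transcribed.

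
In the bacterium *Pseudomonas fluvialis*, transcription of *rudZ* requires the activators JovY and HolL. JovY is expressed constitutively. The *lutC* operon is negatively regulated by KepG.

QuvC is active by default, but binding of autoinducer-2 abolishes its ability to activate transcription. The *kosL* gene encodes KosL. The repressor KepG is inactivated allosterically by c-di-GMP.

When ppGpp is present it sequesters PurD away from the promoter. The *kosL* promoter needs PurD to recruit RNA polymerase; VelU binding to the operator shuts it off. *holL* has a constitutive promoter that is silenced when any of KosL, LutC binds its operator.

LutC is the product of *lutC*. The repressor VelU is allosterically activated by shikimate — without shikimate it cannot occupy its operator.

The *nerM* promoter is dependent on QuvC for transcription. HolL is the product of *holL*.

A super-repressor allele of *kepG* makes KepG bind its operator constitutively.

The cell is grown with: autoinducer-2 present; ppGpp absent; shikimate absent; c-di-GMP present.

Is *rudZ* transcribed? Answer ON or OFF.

JovY is produced constitutively and is active.
ppGpp is absent, so PurD is active.
Shikimate is absent, so VelU is inactive.
No repressor is bound and PurD is active, so *kosL* is transcribed.
So KosL is produced and active.
KepG is constitutively active in this strain.
With repressor KepG bound, *lutC* is not transcribed.
So LutC is not produced.
With repressor KosL bound, *holL* is not transcribed.
So HolL is not produced.
Required activator HolL is absent, so *rudZ* is not transcribed.

OFF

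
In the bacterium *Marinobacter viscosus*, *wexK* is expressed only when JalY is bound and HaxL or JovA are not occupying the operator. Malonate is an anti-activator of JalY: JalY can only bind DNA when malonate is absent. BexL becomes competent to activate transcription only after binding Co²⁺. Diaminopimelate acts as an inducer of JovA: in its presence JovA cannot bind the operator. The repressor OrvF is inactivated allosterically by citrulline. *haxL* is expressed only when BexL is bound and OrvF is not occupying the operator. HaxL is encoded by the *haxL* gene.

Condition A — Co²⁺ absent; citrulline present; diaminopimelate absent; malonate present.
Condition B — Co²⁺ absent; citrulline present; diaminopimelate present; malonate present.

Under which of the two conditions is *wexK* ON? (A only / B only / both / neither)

neither

Condition A:
Co²⁺ is absent, so BexL is inactive.
Citrulline is present, so OrvF is inactive.
Required activator BexL is absent, so *haxL* is not transcribed.
So HaxL is not produced.
Diaminopimelate is absent, so JovA is active.
Malonate is present, so JalY is inactive.
With repressor JovA bound, *wexK* is not transcribed.
→ *wexK* is OFF in A.
Condition B:
Co²⁺ is absent, so BexL is inactive.
Citrulline is present, so OrvF is inactive.
Required activator BexL is absent, so *haxL* is not transcribed.
So HaxL is not produced.
Diaminopimelate is present, so JovA is inactive.
Malonate is present, so JalY is inactive.
Required activator JalY is absent, so *wexK* is not transcribed.
→ *wexK* is OFF in B.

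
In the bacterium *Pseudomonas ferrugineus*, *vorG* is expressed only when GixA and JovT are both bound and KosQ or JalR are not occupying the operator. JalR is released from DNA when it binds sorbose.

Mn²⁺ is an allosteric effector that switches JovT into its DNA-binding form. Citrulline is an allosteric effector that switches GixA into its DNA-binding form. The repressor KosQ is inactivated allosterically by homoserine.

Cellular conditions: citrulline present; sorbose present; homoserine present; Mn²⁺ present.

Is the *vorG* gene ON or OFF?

Citrulline is present, so GixA is active.
Homoserine is present, so KosQ is inactive.
Sorbose is present, so JalR is inactive.
Mn²⁺ is present, so JovT is active.
No repressor is bound and GixA and JovT are active, so *vorG* is transcribed.

ON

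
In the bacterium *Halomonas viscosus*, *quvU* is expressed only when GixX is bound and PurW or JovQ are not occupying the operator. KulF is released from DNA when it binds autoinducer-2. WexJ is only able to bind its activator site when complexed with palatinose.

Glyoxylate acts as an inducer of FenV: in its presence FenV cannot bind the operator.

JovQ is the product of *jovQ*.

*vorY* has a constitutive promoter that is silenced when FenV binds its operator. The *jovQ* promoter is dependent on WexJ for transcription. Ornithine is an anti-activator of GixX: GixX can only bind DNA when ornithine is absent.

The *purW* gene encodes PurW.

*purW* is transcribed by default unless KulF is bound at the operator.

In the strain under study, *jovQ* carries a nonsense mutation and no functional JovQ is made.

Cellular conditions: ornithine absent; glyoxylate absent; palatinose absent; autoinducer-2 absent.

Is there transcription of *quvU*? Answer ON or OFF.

Autoinducer-2 is absent, so KulF is active.
With repressor KulF bound, *purW* is not transcribed.
So PurW is not produced.
JovQ is non-functional in this strain, so it has no effect.
Ornithine is absent, so GixX is active.
No repressor is bound and GixX is active, so *quvU* is transcribed.

ON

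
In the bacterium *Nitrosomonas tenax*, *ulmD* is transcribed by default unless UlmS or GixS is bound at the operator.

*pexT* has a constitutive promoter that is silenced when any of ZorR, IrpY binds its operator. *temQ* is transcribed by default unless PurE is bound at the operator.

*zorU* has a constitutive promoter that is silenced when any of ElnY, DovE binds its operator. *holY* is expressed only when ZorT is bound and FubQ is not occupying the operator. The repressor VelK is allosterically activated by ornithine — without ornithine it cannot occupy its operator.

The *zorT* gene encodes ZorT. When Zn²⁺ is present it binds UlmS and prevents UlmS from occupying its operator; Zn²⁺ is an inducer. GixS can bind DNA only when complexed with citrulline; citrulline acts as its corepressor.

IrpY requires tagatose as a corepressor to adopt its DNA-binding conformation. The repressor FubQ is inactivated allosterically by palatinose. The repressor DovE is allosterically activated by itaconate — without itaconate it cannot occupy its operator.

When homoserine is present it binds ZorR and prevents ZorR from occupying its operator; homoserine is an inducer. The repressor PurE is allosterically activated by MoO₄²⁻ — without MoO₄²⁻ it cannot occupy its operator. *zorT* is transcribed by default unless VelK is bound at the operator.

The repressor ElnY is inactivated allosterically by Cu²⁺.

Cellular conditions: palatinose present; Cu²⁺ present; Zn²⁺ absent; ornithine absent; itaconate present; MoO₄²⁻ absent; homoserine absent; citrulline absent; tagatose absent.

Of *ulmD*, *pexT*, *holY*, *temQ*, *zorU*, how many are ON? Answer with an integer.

2

Zn²⁺ is absent, so UlmS is active.
Citrulline is absent, so GixS is inactive.
With repressor UlmS bound, *ulmD* is not transcribed.
→ *ulmD* is OFF.
Homoserine is absent, so ZorR is active.
Tagatose is absent, so IrpY is inactive.
With repressor ZorR bound, *pexT* is not transcribed.
→ *pexT* is OFF.
Ornithine is absent, so VelK is inactive.
With no repressor bound, *zorT* is transcribed.
So ZorT is produced and active.
Palatinose is present, so FubQ is inactive.
No repressor is bound and ZorT is active, so *holY* is transcribed.
→ *holY* is ON.
MoO₄²⁻ is absent, so PurE is inactive.
With no repressor bound, *temQ* is transcribed.
→ *temQ* is ON.
Cu²⁺ is present, so ElnY is inactive.
Itaconate is present, so DovE is active.
With repressor DovE bound, *zorU* is not transcribed.
→ *zorU* is OFF.
2 of the 5 genes are transcribed.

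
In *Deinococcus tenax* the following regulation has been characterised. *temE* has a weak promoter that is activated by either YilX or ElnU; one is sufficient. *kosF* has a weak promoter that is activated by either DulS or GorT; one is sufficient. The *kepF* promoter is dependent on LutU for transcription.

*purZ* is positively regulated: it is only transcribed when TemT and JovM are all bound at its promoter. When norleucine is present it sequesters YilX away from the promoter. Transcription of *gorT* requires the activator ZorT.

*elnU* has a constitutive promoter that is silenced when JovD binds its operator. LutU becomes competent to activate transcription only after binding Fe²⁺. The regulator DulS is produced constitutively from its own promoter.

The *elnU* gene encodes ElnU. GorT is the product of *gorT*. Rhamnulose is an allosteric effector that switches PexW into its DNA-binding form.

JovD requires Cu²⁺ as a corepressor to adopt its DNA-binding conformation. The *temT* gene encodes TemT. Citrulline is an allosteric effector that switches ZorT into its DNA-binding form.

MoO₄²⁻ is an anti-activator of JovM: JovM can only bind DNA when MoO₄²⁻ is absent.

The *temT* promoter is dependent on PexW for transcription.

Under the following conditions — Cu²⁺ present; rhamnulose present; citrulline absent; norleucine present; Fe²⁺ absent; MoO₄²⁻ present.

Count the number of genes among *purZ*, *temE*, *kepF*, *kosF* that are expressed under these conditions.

1

Rhamnulose is present, so PexW is active.
No repressor is bound and PexW is active, so *temT* is transcribed.
So TemT is produced and active.
MoO₄²⁻ is present, so JovM is inactive.
Required activator JovM is absent, so *purZ* is not transcribed.
→ *purZ* is OFF.
Norleucine is present, so YilX is inactive.
Cu²⁺ is present, so JovD is active.
With repressor JovD bound, *elnU* is not transcribed.
So ElnU is not produced.
No activator is available at the *temE* promoter, so *temE* is not transcribed.
→ *temE* is OFF.
Fe²⁺ is absent, so LutU is inactive.
Required activator LutU is absent, so *kepF* is not transcribed.
→ *kepF* is OFF.
DulS is produced constitutively and is active.
Citrulline is absent, so ZorT is inactive.
Required activator ZorT is absent, so *gorT* is not transcribed.
So GorT is not produced.
Activator DulS is present, so *kosF* is transcribed.
→ *kosF* is ON.
1 of the 4 genes is transcribed.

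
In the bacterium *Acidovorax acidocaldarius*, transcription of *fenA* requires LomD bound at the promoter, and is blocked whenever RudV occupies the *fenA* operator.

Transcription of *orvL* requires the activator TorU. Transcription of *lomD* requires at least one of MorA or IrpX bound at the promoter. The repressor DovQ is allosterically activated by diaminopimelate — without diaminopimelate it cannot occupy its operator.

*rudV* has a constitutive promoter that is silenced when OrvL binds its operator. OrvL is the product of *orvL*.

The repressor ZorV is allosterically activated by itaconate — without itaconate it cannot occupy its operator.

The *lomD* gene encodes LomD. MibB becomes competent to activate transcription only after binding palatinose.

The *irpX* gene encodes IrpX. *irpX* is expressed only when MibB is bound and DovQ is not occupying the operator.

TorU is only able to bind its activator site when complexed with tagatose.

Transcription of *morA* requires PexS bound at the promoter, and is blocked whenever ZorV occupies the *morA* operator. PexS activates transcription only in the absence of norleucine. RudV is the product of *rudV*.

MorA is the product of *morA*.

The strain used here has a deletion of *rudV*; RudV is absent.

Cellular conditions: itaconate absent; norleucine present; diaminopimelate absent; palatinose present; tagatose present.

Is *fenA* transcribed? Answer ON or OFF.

RudV is non-functional in this strain, so it has no effect.
Itaconate is absent, so ZorV is inactive.
Norleucine is present, so PexS is inactive.
Required activator PexS is absent, so *morA* is not transcribed.
So MorA is not produced.
Diaminopimelate is absent, so DovQ is inactive.
Palatinose is present, so MibB is active.
No repressor is bound and MibB is active, so *irpX* is transcribed.
So IrpX is produced and active.
Activator IrpX is present, so *lomD* is transcribed.
So LomD is produced and active.
No repressor is bound and LomD is active, so *fenA* is transcribed.

ON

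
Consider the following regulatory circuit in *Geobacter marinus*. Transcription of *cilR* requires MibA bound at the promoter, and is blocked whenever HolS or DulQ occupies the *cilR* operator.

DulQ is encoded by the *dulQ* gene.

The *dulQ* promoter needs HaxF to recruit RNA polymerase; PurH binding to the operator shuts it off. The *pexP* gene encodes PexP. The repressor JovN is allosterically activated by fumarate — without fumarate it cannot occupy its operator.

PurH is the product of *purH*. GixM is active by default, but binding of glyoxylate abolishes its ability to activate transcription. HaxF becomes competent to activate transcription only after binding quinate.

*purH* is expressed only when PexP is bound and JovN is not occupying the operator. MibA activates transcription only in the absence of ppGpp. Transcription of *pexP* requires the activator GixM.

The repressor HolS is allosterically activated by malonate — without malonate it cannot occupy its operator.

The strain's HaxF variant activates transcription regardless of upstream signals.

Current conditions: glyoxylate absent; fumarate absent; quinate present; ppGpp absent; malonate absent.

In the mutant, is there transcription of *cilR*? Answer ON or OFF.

ppGpp is absent, so MibA is active.
Malonate is absent, so HolS is inactive.
HaxF is constitutively active in this strain.
Fumarate is absent, so JovN is inactive.
Glyoxylate is absent, so GixM is active.
No repressor is bound and GixM is active, so *pexP* is transcribed.
So PexP is produced and active.
No repressor is bound and PexP is active, so *purH* is transcribed.
So PurH is produced and active.
With repressor PurH bound, *dulQ* is not transcribed.
So DulQ is not produced.
No repressor is bound and MibA is active, so *cilR* is transcribed.

ON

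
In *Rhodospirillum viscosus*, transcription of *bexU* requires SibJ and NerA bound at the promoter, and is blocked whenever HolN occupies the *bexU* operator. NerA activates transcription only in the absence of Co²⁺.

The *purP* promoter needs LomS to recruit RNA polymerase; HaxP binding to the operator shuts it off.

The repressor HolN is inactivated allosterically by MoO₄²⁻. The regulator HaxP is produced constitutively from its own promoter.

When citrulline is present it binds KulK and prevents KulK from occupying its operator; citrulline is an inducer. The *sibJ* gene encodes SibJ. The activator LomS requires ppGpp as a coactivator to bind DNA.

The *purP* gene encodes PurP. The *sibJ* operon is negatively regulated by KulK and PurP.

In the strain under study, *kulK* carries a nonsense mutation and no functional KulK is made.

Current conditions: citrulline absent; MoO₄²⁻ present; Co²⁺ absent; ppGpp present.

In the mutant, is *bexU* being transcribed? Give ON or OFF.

ON

KulK is non-functional in this strain, so it has no effect.
ppGpp is present, so LomS is active.
HaxP is produced constitutively and is active.
With repressor HaxP bound, *purP* is not transcribed.
So PurP is not produced.
With no repressor bound, *sibJ* is transcribed.
So SibJ is produced and active.
MoO₄²⁻ is present, so HolN is inactive.
Co²⁺ is absent, so NerA is active.
No repressor is bound and SibJ and NerA are active, so *bexU* is transcribed.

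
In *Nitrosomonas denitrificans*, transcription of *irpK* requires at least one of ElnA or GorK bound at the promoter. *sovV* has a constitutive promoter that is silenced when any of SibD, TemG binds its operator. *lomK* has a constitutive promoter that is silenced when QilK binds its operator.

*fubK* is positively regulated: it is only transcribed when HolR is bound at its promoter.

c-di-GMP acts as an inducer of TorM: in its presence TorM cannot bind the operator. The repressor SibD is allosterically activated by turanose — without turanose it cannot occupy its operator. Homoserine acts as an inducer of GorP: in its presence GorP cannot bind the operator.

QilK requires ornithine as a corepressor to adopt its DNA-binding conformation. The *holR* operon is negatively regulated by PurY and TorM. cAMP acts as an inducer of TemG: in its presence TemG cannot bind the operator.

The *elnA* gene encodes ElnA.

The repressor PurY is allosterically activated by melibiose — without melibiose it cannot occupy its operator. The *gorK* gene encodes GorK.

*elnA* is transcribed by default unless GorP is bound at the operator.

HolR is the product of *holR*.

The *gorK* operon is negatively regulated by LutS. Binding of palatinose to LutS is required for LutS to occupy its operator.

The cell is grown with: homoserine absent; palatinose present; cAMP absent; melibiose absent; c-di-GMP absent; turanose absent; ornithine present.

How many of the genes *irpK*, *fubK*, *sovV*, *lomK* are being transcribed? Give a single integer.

0

Homoserine is absent, so GorP is active.
With repressor GorP bound, *elnA* is not transcribed.
So ElnA is not produced.
Palatinose is present, so LutS is active.
With repressor LutS bound, *gorK* is not transcribed.
So GorK is not produced.
No activator is available at the *irpK* promoter, so *irpK* is not transcribed.
→ *irpK* is OFF.
Melibiose is absent, so PurY is inactive.
c-di-GMP is absent, so TorM is active.
With repressor TorM bound, *holR* is not transcribed.
So HolR is not produced.
Required activator HolR is absent, so *fubK* is not transcribed.
→ *fubK* is OFF.
Turanose is absent, so SibD is inactive.
cAMP is absent, so TemG is active.
With repressor TemG bound, *sovV* is not transcribed.
→ *sovV* is OFF.
Ornithine is present, so QilK is active.
With repressor QilK bound, *lomK* is not transcribed.
→ *lomK* is OFF.
0 of the 4 genes are transcribed.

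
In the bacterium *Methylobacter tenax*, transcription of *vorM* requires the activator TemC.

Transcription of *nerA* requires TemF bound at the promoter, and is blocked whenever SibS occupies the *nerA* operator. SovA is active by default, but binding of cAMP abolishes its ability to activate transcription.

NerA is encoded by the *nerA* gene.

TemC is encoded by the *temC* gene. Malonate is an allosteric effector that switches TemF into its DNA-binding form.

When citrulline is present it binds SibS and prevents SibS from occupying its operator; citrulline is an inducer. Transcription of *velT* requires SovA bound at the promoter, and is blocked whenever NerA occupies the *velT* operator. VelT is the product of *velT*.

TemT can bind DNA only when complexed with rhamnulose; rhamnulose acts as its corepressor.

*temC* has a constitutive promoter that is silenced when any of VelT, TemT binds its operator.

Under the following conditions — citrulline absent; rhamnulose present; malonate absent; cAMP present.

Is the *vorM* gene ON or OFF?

Malonate is absent, so TemF is inactive.
Citrulline is absent, so SibS is active.
With repressor SibS bound, *nerA* is not transcribed.
So NerA is not produced.
cAMP is present, so SovA is inactive.
Required activator SovA is absent, so *velT* is not transcribed.
So VelT is not produced.
Rhamnulose is present, so TemT is active.
With repressor TemT bound, *temC* is not transcribed.
So TemC is not produced.
Required activator TemC is absent, so *vorM* is not transcribed.

OFF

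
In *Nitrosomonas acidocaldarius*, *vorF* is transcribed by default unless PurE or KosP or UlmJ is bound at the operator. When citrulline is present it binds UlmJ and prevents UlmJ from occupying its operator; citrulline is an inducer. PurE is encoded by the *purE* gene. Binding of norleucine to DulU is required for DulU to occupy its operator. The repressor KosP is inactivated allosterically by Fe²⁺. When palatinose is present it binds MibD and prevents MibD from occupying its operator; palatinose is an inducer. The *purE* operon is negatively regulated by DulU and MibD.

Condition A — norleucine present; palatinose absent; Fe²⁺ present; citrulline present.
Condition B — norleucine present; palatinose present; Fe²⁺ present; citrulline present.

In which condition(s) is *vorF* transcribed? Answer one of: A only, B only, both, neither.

both

Condition A:
Norleucine is present, so DulU is active.
Palatinose is absent, so MibD is active.
With repressor DulU bound, *purE* is not transcribed.
So PurE is not produced.
Fe²⁺ is present, so KosP is inactive.
Citrulline is present, so UlmJ is inactive.
With no repressor bound, *vorF* is transcribed.
→ *vorF* is ON in A.
Condition B:
Norleucine is present, so DulU is active.
Palatinose is present, so MibD is inactive.
With repressor DulU bound, *purE* is not transcribed.
So PurE is not produced.
Fe²⁺ is present, so KosP is inactive.
Citrulline is present, so UlmJ is inactive.
With no repressor bound, *vorF* is transcribed.
→ *vorF* is ON in B.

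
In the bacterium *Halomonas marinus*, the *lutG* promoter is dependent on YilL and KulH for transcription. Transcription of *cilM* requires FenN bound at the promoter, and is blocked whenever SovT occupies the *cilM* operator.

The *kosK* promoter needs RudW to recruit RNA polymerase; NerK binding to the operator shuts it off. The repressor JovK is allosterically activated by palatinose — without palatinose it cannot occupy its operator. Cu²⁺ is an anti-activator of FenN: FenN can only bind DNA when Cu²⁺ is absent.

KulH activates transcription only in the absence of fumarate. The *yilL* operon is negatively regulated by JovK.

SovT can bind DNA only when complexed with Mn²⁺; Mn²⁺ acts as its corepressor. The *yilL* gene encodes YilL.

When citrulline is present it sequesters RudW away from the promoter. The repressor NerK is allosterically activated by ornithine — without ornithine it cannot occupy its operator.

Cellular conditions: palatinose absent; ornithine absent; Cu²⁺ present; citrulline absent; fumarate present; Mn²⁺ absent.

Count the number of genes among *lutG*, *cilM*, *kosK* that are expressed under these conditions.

1

Palatinose is absent, so JovK is inactive.
With no repressor bound, *yilL* is transcribed.
So YilL is produced and active.
Fumarate is present, so KulH is inactive.
Required activator KulH is absent, so *lutG* is not transcribed.
→ *lutG* is OFF.
Cu²⁺ is present, so FenN is inactive.
Mn²⁺ is absent, so SovT is inactive.
Required activator FenN is absent, so *cilM* is not transcribed.
→ *cilM* is OFF.
Citrulline is absent, so RudW is active.
Ornithine is absent, so NerK is inactive.
No repressor is bound and RudW is active, so *kosK* is transcribed.
→ *kosK* is ON.
1 of the 3 genes is transcribed.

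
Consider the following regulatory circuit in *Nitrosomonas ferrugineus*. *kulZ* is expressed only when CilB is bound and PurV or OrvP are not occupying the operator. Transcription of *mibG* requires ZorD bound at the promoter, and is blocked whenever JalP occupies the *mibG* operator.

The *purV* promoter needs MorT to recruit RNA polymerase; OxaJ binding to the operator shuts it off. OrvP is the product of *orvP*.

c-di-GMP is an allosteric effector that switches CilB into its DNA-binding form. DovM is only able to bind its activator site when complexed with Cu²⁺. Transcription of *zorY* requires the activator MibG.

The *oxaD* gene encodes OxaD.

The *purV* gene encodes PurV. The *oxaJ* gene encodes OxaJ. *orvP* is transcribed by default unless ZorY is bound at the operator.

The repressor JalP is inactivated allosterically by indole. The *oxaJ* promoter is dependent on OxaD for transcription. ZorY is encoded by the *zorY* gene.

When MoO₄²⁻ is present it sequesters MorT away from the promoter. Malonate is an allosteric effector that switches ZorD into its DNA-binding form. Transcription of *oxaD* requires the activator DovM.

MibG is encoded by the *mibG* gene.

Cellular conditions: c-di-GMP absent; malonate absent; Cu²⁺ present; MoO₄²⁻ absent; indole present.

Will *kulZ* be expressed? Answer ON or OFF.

OFF

Cu²⁺ is present, so DovM is active.
No repressor is bound and DovM is active, so *oxaD* is transcribed.
So OxaD is produced and active.
No repressor is bound and OxaD is active, so *oxaJ* is transcribed.
So OxaJ is produced and active.
MoO₄²⁻ is absent, so MorT is active.
With repressor OxaJ bound, *purV* is not transcribed.
So PurV is not produced.
Malonate is absent, so ZorD is inactive.
Indole is present, so JalP is inactive.
Required activator ZorD is absent, so *mibG* is not transcribed.
So MibG is not produced.
Required activator MibG is absent, so *zorY* is not transcribed.
So ZorY is not produced.
With no repressor bound, *orvP* is transcribed.
So OrvP is produced and active.
c-di-GMP is absent, so CilB is inactive.
With repressor OrvP bound, *kulZ* is not transcribed.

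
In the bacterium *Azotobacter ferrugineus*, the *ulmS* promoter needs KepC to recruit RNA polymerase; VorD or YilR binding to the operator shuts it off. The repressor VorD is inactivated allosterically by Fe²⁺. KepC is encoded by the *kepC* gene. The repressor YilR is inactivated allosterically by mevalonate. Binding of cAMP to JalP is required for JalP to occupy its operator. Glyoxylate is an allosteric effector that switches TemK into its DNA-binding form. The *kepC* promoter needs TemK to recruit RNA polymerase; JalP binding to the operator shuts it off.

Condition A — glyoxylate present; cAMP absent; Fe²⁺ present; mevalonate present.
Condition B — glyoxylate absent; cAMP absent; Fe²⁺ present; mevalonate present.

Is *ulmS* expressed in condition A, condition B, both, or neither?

Condition A:
Glyoxylate is present, so TemK is active.
cAMP is absent, so JalP is inactive.
No repressor is bound and TemK is active, so *kepC* is transcribed.
So KepC is produced and active.
Fe²⁺ is present, so VorD is inactive.
Mevalonate is present, so YilR is inactive.
No repressor is bound and KepC is active, so *ulmS* is transcribed.
→ *ulmS* is ON in A.
Condition B:
Glyoxylate is absent, so TemK is inactive.
cAMP is absent, so JalP is inactive.
Required activator TemK is absent, so *kepC* is not transcribed.
So KepC is not produced.
Fe²⁺ is present, so VorD is inactive.
Mevalonate is present, so YilR is inactive.
Required activator KepC is absent, so *ulmS* is not transcribed.
→ *ulmS* is OFF in B.

A only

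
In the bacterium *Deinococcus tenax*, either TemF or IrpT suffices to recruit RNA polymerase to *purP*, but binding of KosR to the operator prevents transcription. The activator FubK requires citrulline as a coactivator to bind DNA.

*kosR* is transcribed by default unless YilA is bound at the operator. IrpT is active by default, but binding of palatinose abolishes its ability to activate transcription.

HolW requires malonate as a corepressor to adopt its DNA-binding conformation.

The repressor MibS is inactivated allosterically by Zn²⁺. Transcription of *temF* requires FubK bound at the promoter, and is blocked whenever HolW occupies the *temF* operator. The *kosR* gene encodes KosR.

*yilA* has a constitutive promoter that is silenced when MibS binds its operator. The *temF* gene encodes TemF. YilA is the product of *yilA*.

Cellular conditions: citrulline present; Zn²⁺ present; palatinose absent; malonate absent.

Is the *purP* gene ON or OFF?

Malonate is absent, so HolW is inactive.
Citrulline is present, so FubK is active.
No repressor is bound and FubK is active, so *temF* is transcribed.
So TemF is produced and active.
Zn²⁺ is present, so MibS is inactive.
With no repressor bound, *yilA* is transcribed.
So YilA is produced and active.
With repressor YilA bound, *kosR* is not transcribed.
So KosR is not produced.
Palatinose is absent, so IrpT is active.
Activator TemF is present, so *purP* is transcribed.

ON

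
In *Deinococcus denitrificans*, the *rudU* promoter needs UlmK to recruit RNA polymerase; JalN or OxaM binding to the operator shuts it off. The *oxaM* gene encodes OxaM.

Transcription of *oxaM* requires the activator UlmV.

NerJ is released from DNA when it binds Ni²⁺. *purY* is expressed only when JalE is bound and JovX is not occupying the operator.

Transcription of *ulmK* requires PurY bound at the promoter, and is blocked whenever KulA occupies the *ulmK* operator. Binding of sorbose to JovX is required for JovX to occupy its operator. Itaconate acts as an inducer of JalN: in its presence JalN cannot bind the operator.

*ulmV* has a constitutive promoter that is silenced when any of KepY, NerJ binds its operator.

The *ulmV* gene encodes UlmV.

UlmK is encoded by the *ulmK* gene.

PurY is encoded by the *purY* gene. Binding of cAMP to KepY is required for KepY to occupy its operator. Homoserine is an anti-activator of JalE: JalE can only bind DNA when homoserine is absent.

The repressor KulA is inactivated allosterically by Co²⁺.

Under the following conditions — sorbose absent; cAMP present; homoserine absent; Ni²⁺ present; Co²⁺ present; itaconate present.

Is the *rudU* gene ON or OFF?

Co²⁺ is present, so KulA is inactive.
Sorbose is absent, so JovX is inactive.
Homoserine is absent, so JalE is active.
No repressor is bound and JalE is active, so *purY* is transcribed.
So PurY is produced and active.
No repressor is bound and PurY is active, so *ulmK* is transcribed.
So UlmK is produced and active.
Itaconate is present, so JalN is inactive.
cAMP is present, so KepY is active.
Ni²⁺ is present, so NerJ is inactive.
With repressor KepY bound, *ulmV* is not transcribed.
So UlmV is not produced.
Required activator UlmV is absent, so *oxaM* is not transcribed.
So OxaM is not produced.
No repressor is bound and UlmK is active, so *rudU* is transcribed.

ON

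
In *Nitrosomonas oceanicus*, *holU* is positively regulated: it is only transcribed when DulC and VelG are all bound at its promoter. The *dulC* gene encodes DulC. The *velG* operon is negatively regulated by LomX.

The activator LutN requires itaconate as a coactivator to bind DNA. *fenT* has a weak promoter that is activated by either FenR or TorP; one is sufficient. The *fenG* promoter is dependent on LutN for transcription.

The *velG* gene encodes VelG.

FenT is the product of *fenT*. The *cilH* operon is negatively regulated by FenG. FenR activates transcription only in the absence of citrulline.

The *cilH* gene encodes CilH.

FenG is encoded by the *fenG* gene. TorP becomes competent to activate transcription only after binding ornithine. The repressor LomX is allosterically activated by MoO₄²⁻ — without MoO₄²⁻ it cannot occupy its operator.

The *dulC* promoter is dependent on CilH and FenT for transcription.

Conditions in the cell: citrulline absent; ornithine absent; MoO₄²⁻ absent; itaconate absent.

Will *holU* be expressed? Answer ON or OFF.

ON

Itaconate is absent, so LutN is inactive.
Required activator LutN is absent, so *fenG* is not transcribed.
So FenG is not produced.
With no repressor bound, *cilH* is transcribed.
So CilH is produced and active.
Citrulline is absent, so FenR is active.
Ornithine is absent, so TorP is inactive.
Activator FenR is present, so *fenT* is transcribed.
So FenT is produced and active.
No repressor is bound and CilH and FenT are active, so *dulC* is transcribed.
So DulC is produced and active.
MoO₄²⁻ is absent, so LomX is inactive.
With no repressor bound, *velG* is transcribed.
So VelG is produced and active.
No repressor is bound and DulC and VelG are active, so *holU* is transcribed.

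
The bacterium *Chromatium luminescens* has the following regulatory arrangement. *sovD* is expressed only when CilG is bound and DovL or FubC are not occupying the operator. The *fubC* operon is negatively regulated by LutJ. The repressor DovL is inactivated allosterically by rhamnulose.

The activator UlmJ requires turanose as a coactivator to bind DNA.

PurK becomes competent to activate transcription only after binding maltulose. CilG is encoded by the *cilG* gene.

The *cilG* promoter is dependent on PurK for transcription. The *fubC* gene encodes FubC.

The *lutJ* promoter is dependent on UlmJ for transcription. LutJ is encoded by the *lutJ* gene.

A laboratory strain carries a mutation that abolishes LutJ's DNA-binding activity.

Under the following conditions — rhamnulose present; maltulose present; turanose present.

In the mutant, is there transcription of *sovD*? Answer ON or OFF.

Rhamnulose is present, so DovL is inactive.
Maltulose is present, so PurK is active.
No repressor is bound and PurK is active, so *cilG* is transcribed.
So CilG is produced and active.
LutJ is non-functional in this strain, so it has no effect.
With no repressor bound, *fubC* is transcribed.
So FubC is produced and active.
With repressor FubC bound, *sovD* is not transcribed.

OFF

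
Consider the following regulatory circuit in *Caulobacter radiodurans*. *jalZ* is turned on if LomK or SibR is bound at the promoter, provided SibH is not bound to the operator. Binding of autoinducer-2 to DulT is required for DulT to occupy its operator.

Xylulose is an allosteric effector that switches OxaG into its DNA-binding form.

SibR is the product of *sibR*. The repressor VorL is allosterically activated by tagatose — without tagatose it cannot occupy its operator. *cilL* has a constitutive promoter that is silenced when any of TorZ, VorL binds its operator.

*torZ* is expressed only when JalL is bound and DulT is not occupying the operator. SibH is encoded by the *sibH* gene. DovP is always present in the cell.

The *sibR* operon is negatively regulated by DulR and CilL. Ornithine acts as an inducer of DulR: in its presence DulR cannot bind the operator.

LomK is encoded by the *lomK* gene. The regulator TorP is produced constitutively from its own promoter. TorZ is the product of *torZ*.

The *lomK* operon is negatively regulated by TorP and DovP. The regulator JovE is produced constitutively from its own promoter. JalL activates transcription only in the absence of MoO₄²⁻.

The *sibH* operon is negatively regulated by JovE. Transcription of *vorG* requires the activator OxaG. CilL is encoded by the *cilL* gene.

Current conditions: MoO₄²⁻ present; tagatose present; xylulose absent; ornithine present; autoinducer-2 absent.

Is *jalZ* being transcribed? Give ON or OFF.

ON

JovE is produced constitutively and is active.
With repressor JovE bound, *sibH* is not transcribed.
So SibH is not produced.
TorP is produced constitutively and is active.
DovP is produced constitutively and is active.
With repressor TorP bound, *lomK* is not transcribed.
So LomK is not produced.
Ornithine is present, so DulR is inactive.
MoO₄²⁻ is present, so JalL is inactive.
Autoinducer-2 is absent, so DulT is inactive.
Required activator JalL is absent, so *torZ* is not transcribed.
So TorZ is not produced.
Tagatose is present, so VorL is active.
With repressor VorL bound, *cilL* is not transcribed.
So CilL is not produced.
With no repressor bound, *sibR* is transcribed.
So SibR is produced and active.
Activator SibR is present, so *jalZ* is transcribed.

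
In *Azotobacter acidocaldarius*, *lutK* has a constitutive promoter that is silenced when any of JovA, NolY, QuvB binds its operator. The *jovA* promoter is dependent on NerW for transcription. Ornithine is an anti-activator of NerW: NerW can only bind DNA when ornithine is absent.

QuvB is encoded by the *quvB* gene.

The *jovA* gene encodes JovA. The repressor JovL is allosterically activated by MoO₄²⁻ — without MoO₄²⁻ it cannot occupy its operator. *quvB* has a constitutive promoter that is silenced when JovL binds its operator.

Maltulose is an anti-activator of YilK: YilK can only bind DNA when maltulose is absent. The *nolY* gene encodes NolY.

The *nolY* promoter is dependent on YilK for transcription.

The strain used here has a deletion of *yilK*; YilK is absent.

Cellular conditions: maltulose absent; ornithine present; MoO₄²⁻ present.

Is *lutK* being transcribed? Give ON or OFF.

ON

Ornithine is present, so NerW is inactive.
Required activator NerW is absent, so *jovA* is not transcribed.
So JovA is not produced.
YilK is non-functional in this strain, so it has no effect.
Required activator YilK is absent, so *nolY* is not transcribed.
So NolY is not produced.
MoO₄²⁻ is present, so JovL is active.
With repressor JovL bound, *quvB* is not transcribed.
So QuvB is not produced.
With no repressor bound, *lutK* is transcribed.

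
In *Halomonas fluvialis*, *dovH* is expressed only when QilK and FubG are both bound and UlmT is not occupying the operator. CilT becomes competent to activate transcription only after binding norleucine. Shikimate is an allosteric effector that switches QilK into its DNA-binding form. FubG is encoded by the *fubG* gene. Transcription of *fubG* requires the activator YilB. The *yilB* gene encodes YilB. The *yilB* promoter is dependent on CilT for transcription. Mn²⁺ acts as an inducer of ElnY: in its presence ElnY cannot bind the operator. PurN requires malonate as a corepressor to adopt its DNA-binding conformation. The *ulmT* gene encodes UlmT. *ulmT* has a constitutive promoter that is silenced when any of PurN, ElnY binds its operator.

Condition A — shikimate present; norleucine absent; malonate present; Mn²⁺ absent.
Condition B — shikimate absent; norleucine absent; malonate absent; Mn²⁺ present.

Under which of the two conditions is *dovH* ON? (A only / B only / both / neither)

neither

Condition A:
Shikimate is present, so QilK is active.
Norleucine is absent, so CilT is inactive.
Required activator CilT is absent, so *yilB* is not transcribed.
So YilB is not produced.
Required activator YilB is absent, so *fubG* is not transcribed.
So FubG is not produced.
Malonate is present, so PurN is active.
Mn²⁺ is absent, so ElnY is active.
With repressor PurN bound, *ulmT* is not transcribed.
So UlmT is not produced.
Required activator FubG is absent, so *dovH* is not transcribed.
→ *dovH* is OFF in A.
Condition B:
Shikimate is absent, so QilK is inactive.
Norleucine is absent, so CilT is inactive.
Required activator CilT is absent, so *yilB* is not transcribed.
So YilB is not produced.
Required activator YilB is absent, so *fubG* is not transcribed.
So FubG is not produced.
Malonate is absent, so PurN is inactive.
Mn²⁺ is present, so ElnY is inactive.
With no repressor bound, *ulmT* is transcribed.
So UlmT is produced and active.
With repressor UlmT bound, *dovH* is not transcribed.
→ *dovH* is OFF in B.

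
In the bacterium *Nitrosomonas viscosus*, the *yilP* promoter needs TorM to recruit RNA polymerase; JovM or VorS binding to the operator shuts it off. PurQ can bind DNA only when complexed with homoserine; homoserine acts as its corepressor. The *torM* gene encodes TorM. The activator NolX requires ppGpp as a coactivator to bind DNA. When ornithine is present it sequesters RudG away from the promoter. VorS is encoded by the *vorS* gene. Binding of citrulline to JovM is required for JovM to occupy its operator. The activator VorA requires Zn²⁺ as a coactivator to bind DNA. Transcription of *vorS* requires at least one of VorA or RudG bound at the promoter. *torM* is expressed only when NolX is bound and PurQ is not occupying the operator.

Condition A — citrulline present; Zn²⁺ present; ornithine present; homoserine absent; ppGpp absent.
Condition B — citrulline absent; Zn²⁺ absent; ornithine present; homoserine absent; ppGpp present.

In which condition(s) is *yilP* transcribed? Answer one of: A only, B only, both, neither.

B only

Condition A:
Citrulline is present, so JovM is active.
Zn²⁺ is present, so VorA is active.
Ornithine is present, so RudG is inactive.
Activator VorA is present, so *vorS* is transcribed.
So VorS is produced and active.
Homoserine is absent, so PurQ is inactive.
ppGpp is absent, so NolX is inactive.
Required activator NolX is absent, so *torM* is not transcribed.
So TorM is not produced.
With repressor JovM bound, *yilP* is not transcribed.
→ *yilP* is OFF in A.
Condition B:
Citrulline is absent, so JovM is inactive.
Zn²⁺ is absent, so VorA is inactive.
Ornithine is present, so RudG is inactive.
No activator is available at the *vorS* promoter, so *vorS* is not transcribed.
So VorS is not produced.
Homoserine is absent, so PurQ is inactive.
ppGpp is present, so NolX is active.
No repressor is bound and NolX is active, so *torM* is transcribed.
So TorM is produced and active.
No repressor is bound and TorM is active, so *yilP* is transcribed.
→ *yilP* is ON in B.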